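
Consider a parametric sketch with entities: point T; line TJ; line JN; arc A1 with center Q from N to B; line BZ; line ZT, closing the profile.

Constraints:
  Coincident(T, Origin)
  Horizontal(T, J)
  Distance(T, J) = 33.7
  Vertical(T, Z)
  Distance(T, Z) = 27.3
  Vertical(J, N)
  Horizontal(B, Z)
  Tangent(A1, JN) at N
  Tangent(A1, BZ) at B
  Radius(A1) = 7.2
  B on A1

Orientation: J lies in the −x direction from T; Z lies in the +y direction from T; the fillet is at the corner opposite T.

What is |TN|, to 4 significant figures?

39.24

The virtual corner opposite T is at (-33.70, 27.30). Tangency of A1 to JN means the radius QN is perpendicular to JN and tangency of A1 to BZ means the radius QB is perpendicular to BZ, with radius 7.2, so the center Q sits 7.2 in from both sides at Q = (-26.50, 20.10). That places the tangent points at N = (-33.70, 20.10) on JN and B = (-26.50, 27.30) on BZ. Then |TN| = |N − T| = 39.24.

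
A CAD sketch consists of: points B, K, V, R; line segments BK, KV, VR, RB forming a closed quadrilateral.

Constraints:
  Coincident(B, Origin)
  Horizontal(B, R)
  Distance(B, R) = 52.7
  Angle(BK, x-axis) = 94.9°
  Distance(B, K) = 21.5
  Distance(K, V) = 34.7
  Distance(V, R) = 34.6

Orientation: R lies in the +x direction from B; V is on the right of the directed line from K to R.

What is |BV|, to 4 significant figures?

19.83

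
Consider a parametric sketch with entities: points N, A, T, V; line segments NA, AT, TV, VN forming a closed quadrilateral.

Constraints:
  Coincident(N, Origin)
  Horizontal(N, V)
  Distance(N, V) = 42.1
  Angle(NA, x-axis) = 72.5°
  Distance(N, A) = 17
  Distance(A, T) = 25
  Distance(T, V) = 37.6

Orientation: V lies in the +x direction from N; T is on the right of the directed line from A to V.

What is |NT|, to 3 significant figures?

10.4

Checks: |AT| = 25.00 ✓; |TV| = 37.60 ✓.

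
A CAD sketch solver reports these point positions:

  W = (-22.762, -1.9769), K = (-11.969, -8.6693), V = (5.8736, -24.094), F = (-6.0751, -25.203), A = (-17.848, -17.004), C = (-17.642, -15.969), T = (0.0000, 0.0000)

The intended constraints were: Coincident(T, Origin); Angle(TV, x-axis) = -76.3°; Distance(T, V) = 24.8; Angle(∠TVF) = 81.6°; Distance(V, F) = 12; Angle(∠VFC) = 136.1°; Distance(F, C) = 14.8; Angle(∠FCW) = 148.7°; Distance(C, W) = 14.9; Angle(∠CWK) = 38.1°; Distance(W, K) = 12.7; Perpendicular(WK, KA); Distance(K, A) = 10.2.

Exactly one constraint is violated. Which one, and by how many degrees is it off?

Perpendicular(WK, KA) — off by 3.40°.

T = (0.00, 0.00) ✓; TV at -76.30° ✓; |TV| = 24.80 ✓; ∠TVF = 81.60° ✓; |VF| = 12.00 ✓; ∠VFC = 136.1° ✓; |FC| = 14.80 ✓; ∠FCW = 148.7° ✓; |CW| = 14.90 ✓; ∠CWK = 38.10° ✓; |WK| = 12.70 ✓; ∠(WK, KA) = 93.40° ✗; |KA| = 10.20 ✓.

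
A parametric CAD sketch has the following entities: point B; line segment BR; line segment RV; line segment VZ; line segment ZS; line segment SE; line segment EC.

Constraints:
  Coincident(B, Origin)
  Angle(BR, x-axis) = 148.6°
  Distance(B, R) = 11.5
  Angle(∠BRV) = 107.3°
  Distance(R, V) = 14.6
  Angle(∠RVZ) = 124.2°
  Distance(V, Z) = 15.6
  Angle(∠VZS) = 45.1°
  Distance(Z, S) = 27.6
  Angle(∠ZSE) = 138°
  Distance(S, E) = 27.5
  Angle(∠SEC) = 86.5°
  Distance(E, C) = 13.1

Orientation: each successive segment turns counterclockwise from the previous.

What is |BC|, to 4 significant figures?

32.94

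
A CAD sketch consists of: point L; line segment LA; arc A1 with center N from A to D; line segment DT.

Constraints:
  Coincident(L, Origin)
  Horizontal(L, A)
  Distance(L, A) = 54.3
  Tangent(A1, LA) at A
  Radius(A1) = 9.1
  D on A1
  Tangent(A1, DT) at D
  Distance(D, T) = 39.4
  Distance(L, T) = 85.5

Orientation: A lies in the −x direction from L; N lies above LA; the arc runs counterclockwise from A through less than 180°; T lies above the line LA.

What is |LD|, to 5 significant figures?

49.622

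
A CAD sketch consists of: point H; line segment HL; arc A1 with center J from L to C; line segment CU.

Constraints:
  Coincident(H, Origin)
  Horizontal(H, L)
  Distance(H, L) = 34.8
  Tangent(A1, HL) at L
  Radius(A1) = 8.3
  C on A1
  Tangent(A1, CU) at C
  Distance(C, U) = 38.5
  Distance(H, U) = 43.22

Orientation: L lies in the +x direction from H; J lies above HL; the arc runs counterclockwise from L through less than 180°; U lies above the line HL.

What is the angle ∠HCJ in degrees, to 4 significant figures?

26.26°

Checks: H = (0.00, 0.00) ✓; |JC| = 8.300 ✓; ∠(JC, CU) = 90.00° ✓; |CU| = 38.50 ✓; |HU| = 43.22 ✓.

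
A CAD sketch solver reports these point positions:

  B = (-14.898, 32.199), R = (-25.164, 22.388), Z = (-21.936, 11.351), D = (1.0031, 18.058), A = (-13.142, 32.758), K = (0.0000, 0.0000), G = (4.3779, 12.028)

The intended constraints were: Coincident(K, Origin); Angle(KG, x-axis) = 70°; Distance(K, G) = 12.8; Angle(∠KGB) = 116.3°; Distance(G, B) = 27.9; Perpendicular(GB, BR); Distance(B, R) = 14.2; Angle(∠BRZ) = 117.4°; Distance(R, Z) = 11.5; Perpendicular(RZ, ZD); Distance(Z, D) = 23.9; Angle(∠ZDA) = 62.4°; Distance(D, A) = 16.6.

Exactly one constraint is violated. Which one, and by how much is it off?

Distance(D, A) = 16.6 — off by 3.80.

K = (0.00, 0.00) ✓; KG at 70.00° ✓; |KG| = 12.80 ✓; ∠KGB = 116.3° ✓; |GB| = 27.90 ✓; ∠(GB, BR) = 90.00° ✓; |BR| = 14.20 ✓; ∠BRZ = 117.4° ✓; |RZ| = 11.50 ✓; ∠(RZ, ZD) = 90.00° ✓; |ZD| = 23.90 ✓; ∠ZDA = 62.40° ✓; |DA| = 20.40 ✗.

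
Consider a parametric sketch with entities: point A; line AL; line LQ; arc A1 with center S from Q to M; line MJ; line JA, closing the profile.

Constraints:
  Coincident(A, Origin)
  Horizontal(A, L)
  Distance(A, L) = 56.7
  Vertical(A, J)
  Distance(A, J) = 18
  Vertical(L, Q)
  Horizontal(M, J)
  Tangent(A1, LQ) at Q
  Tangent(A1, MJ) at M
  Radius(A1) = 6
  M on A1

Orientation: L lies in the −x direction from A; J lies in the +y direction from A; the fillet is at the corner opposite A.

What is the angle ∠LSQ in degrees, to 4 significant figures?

63.43°

A is at the origin; AL is horizontal with |AL| = 56.7 and L on the −x side, so L = (-56.70, 0.000). AJ is vertical with |AJ| = 18.0 and J on the +y side, so J = (0.000, 18.00). The virtual corner opposite A is at (-56.70, 18.00). The tangent condition forces SQ to be normal to LQ and A1 meets MJ tangentially, so SM is at right angles to MJ, with radius 6.0, so the center S sits 6.0 in from both sides at S = (-50.70, 12.00). That places the tangent points at Q = (-56.70, 12.00) on LQ and M = (-50.70, 18.00) on MJ. Then cos ∠LSQ = SL·SQ / (|SL||SQ|), giving 63.43°.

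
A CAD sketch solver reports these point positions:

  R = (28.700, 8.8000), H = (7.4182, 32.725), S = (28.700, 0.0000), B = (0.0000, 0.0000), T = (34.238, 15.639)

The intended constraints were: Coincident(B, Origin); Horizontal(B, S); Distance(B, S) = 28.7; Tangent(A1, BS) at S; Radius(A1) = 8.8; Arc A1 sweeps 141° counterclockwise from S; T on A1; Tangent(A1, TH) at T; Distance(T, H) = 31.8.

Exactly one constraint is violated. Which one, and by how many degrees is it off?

Tangent(A1, TH) at T — off by 6.50°.

B = (0.00, 0.00) ✓; B.y = 0.00, S.y = 0.00 ✓; |BS| = 28.70 ✓; ∠(RS, SB) = 90.00° ✓; |RS| = 8.800 ✓; bearing(R→T) − bearing(R→S) = 141.0° ✓; |RT| = 8.800 ✓; ∠(RT, TH) = 83.50° ✗; |TH| = 31.80 ✓.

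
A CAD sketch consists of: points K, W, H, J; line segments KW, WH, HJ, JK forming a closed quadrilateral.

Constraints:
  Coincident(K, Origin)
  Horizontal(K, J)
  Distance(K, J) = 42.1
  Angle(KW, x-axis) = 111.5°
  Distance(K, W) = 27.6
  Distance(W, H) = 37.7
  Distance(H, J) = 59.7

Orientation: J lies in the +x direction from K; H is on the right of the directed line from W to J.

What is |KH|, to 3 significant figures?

20.1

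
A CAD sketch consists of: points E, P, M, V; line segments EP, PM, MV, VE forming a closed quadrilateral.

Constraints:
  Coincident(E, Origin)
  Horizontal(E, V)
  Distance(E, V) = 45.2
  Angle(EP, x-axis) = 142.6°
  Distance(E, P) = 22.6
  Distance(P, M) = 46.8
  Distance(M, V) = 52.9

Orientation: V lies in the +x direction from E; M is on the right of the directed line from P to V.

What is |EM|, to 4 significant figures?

29.08

Checks: |PM| = 46.80 ✓; |MV| = 52.90 ✓.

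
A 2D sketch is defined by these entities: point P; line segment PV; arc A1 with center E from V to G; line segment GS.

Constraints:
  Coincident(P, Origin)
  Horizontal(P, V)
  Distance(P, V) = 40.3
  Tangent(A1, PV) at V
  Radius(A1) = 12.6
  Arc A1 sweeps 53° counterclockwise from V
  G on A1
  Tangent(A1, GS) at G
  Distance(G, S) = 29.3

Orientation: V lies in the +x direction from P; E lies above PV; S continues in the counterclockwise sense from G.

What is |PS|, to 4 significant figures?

73.70

On A1, V sits at bearing -90° from E; a 53° counterclockwise sweep puts G at bearing -37°, so G = E + 12.6·(cos -37°, sin -37°) = (50.36, 5.017). The tangent condition forces EG to be normal to GS, so GS runs along (−sin -37°, cos -37°); with |GS| = 29.3, S = (68.00, 28.42). Then |PS| = |S − P| = 73.70.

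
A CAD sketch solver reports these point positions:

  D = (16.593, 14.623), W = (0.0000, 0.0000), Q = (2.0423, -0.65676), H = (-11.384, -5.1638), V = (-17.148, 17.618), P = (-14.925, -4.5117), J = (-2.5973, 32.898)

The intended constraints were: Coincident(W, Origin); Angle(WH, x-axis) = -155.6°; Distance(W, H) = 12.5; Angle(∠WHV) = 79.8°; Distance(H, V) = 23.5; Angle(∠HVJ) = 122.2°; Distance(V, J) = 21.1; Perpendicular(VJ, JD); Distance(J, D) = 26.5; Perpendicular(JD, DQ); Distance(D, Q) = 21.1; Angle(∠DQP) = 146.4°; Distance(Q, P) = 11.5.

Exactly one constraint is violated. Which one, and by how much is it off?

Distance(Q, P) = 11.5 — off by 5.90.

W = (0.00, 0.00) ✓; WH at -155.6° ✓; |WH| = 12.50 ✓; ∠WHV = 79.80° ✓; |HV| = 23.50 ✓; ∠HVJ = 122.2° ✓; |VJ| = 21.10 ✓; ∠(VJ, JD) = 90.00° ✓; |JD| = 26.50 ✓; ∠(JD, DQ) = 90.00° ✓; |DQ| = 21.10 ✓; ∠DQP = 146.4° ✓; |QP| = 17.40 ✗.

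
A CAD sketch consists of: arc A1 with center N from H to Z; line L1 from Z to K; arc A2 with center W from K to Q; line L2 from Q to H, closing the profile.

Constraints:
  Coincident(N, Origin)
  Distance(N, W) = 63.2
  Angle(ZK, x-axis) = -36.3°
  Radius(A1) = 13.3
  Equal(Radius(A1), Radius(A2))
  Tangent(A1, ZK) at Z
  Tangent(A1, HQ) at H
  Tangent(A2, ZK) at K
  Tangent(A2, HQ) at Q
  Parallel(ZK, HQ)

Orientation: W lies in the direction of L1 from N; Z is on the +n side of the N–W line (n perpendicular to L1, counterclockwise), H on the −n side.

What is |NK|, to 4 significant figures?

64.58

Tangency of A1 to both parallel lines with radius 13.3 puts Z and H at N ± 13.3·n: Z = (7.874, 10.72), H = (-7.874, -10.72). Equal radii place K and Q the same way about W: K = W + 13.3·n = (58.81, -26.70), Q = W − 13.3·n = (43.06, -48.13). Then |NK| = |K − N| = 64.58.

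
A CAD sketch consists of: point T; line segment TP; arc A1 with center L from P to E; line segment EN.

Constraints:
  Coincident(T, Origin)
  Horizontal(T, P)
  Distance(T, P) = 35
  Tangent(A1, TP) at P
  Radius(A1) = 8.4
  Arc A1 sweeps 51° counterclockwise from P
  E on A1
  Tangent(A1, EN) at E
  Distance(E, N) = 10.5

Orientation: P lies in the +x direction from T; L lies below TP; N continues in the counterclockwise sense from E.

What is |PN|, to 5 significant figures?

17.310

T is at the origin; T and P share the same y with |TP| = 35.0 and P on the +x side, so P = (35.000, 0.0000). A1 meets TP tangentially, so LP is at right angles to TP, so L = P + (0, -8.4) = (35.000, -8.4000). On A1, P sits at bearing 90° from L; a 51° counterclockwise sweep puts E at bearing 141°, so E = L + 8.4·(cos 141°, sin 141°) = (28.472, -3.1137). A1 meets EN tangentially, so LE is at right angles to EN, so EN runs along (−sin 141°, cos 141°); with |EN| = 10.5, N = (21.864, -11.274). Then |PN| = |N − P| = 17.310.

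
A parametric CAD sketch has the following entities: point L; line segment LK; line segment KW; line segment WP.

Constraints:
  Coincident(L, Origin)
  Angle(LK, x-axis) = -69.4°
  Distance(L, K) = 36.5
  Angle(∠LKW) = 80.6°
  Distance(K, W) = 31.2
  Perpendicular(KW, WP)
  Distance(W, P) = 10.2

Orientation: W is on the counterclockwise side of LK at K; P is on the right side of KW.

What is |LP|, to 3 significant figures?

52.7

L is at the origin; LK runs at -69.4° with length 36.5, so K = 36.5·(cos -69.4°, sin -69.4°) = (12.8, -34.2). ∠LKW = 80.6°, so KW runs at -69.4° + (180° − 80.6°) = 30.0° from the x-axis; with |KW| = 31.2, W = K + 31.2·(cos 30.0°, sin 30.0°) = (39.9, -18.6). KW is perpendicular to WP; with |WP| = 10.2 on the right of KW, P = W + 10.2·(0.500, -0.866) = (45.0, -27.4). Then |LP| = |P − L| = 52.7.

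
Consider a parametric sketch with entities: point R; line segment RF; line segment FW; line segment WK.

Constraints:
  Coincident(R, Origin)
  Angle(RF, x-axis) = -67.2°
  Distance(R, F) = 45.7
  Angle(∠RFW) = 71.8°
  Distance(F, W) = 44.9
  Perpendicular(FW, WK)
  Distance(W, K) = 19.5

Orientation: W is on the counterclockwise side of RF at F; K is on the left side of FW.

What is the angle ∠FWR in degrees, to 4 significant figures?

54.80°

R is at the origin; RF runs at -67.2° with length 45.7, so F = 45.7·(cos -67.2°, sin -67.2°) = (17.71, -42.13). ∠RFW = 71.8°, so FW runs at -67.2° + (180° − 71.8°) = 41.00° from the x-axis; with |FW| = 44.9, W = F + 44.9·(cos 41.00°, sin 41.00°) = (51.60, -12.67). Then cos ∠FWR = WF·WR / (|WF||WR|), giving 54.80°.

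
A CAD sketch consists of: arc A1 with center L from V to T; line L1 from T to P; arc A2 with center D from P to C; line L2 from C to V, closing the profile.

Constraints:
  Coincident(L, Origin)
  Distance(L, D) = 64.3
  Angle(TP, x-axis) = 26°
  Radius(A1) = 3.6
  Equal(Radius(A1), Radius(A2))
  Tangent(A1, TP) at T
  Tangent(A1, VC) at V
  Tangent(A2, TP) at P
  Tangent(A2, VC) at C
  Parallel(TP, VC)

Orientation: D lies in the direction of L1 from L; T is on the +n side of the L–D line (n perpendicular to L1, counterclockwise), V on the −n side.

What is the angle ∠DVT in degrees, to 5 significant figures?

86.795°

The slot axis is L1's direction at 26.0°, so u = (cos 26.0°, sin 26.0°) = (0.89879, 0.43837) and n = (−sin 26.0°, cos 26.0°) = (-0.43837, 0.89879). L is at the origin and D lies 64.3 along u from L, so D = 64.3·u = (57.792, 28.187). Tangency of A1 to both parallel lines with radius 3.6 puts T and V at L ± 3.6·n: T = (-1.5781, 3.2357), V = (1.5781, -3.2357). Then cos ∠DVT = VD·VT / (|VD||VT|), giving 86.795°.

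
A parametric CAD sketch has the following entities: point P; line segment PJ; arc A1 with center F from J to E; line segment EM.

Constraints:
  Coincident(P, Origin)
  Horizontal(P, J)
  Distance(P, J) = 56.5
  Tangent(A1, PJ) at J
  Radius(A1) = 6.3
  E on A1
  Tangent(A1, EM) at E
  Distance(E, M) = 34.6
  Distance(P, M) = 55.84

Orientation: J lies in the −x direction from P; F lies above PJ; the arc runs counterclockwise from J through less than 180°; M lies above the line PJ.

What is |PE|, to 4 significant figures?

50.65

Checks: |FE| = 6.300 ✓; ∠(FE, EM) = 90.00° ✓; |EM| = 34.60 ✓; |PM| = 55.84 ✓.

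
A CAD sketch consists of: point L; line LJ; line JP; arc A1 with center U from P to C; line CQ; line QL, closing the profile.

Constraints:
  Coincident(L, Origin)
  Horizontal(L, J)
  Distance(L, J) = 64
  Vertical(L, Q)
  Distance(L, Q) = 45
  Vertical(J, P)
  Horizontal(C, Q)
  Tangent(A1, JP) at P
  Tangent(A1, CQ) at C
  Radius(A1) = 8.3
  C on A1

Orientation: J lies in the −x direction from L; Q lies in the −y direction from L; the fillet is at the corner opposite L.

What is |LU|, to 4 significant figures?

66.70

L is at the origin; LJ is horizontal with |LJ| = 64.0 and J on the −x side, so J = (-64.00, 0.000). L and Q share the same x with |LQ| = 45.0 and Q on the −y side, so Q = (0.000, -45.00). The virtual corner opposite L is at (-64.00, -45.00). Tangency of A1 to JP means the radius UP is perpendicular to JP and the tangent condition forces UC to be normal to CQ, with radius 8.3, so the center U sits 8.3 in from both sides at U = (-55.70, -36.70). Then |LU| = |U − L| = 66.70.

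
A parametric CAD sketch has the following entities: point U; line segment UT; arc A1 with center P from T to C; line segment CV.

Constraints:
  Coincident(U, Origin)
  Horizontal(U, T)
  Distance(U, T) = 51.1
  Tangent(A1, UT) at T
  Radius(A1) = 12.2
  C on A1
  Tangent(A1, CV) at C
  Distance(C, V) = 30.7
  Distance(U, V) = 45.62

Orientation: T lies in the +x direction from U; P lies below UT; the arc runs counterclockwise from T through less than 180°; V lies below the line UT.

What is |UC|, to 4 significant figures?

40.53

U is at the origin; UT is horizontal with |UT| = 51.1 and T on the +x side, so T = (51.10, 0.000). Since A1 is tangent to UT there, PT ⟂ UT, so P = T + (0, -12.2) = (51.10, -12.20). Since PC ⟂ CV (tangency), |PV| = √(12.2² + 30.7²) = 33.04 regardless of where C sits on A1. So V lies on both circle(U, 45.62) and circle(P, 33.04); the below-UT intersection is V = (28.11, -35.93). C is the foot of the tangent from V: C = (39.82, -7.547).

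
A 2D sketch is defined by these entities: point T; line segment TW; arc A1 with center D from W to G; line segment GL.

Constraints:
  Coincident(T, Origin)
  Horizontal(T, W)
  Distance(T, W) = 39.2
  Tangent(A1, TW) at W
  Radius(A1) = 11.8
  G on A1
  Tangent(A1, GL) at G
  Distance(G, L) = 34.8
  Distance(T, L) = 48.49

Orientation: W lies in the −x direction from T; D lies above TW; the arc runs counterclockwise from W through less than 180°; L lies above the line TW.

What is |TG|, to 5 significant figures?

29.221

T is at the origin; T and W share the same y with |TW| = 39.2 and W on the −x side, so W = (-39.200, 0.0000). Since A1 is tangent to TW there, DW ⟂ TW, so D = W + (0, 11.8) = (-39.200, 11.800). Since DG ⟂ GL (tangency), |DL| = √(11.8² + 34.8²) = 36.746 regardless of where G sits on A1. So L lies on both circle(T, 48.49) and circle(D, 36.746); the above-TW intersection is L = (-20.985, 43.714). G is the foot of the tangent from L: G = (-27.616, 9.5515).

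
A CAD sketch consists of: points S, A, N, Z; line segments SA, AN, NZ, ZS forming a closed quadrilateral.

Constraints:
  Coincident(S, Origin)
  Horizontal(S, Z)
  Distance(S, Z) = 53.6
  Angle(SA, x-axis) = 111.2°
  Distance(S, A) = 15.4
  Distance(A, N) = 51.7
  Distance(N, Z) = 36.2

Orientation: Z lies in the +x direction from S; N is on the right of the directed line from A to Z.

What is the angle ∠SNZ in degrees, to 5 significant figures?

93.381°

Checks: |AN| = 51.70 ✓; |NZ| = 36.20 ✓.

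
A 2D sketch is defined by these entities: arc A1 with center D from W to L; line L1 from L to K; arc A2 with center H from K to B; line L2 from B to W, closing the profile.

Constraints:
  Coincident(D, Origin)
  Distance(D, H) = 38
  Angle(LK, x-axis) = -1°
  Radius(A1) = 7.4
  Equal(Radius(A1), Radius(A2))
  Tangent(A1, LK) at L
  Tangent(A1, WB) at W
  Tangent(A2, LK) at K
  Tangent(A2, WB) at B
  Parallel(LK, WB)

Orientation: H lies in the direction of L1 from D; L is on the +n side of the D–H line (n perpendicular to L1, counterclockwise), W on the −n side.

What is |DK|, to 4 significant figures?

38.71

Tangency of A1 to both parallel lines with radius 7.4 puts L and W at D ± 7.4·n: L = (0.1291, 7.399), W = (-0.1291, -7.399). Equal radii place K and B the same way about H: K = H + 7.4·n = (38.12, 6.736), B = H − 7.4·n = (37.87, -8.062). Then |DK| = |K − D| = 38.71.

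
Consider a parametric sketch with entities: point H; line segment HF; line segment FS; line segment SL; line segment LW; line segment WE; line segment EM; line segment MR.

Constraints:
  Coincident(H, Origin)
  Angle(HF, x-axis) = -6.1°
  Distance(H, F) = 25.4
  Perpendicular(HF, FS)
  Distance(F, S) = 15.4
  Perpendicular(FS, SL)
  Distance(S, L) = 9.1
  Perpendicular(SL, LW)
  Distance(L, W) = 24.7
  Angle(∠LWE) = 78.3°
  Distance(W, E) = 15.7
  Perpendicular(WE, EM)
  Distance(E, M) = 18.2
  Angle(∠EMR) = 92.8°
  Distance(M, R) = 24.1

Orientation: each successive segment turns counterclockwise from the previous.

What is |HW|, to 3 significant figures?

18.8

H is at the origin; HF runs at -6.1° with length 25.4, so F = (25.3, -2.70). The perpendicularity gives FS at right angles to HF, so FS runs at 83.9°; with |FS| = 15.4, S = (26.9, 12.6). FS is perpendicular to SL, so SL runs at 174°; with |SL| = 9.1, L = (17.8, 13.6). SL is perpendicular to LW, so LW runs at -96.1°; with |LW| = 24.7, W = (15.2, -11.0). Then |HW| = |W − H| = 18.8.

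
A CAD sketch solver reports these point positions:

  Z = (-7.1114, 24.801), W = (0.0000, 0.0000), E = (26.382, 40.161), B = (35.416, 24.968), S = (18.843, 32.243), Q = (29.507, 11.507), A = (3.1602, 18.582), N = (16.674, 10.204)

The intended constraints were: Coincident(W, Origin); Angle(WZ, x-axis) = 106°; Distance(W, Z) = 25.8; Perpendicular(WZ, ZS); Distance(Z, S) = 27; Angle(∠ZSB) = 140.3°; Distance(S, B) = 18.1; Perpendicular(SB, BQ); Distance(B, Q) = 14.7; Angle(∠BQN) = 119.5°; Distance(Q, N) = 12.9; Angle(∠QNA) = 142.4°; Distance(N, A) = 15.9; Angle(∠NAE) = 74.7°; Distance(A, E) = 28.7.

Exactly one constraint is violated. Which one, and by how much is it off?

Distance(A, E) = 28.7 — off by 3.00.

W = (0.00, 0.00) ✓; WZ at 106.0° ✓; |WZ| = 25.80 ✓; ∠(WZ, ZS) = 90.00° ✓; |ZS| = 27.00 ✓; ∠ZSB = 140.3° ✓; |SB| = 18.10 ✓; ∠(SB, BQ) = 90.00° ✓; |BQ| = 14.70 ✓; ∠BQN = 119.5° ✓; |QN| = 12.90 ✓; ∠QNA = 142.4° ✓; |NA| = 15.90 ✓; ∠NAE = 74.70° ✓; |AE| = 31.70 ✗.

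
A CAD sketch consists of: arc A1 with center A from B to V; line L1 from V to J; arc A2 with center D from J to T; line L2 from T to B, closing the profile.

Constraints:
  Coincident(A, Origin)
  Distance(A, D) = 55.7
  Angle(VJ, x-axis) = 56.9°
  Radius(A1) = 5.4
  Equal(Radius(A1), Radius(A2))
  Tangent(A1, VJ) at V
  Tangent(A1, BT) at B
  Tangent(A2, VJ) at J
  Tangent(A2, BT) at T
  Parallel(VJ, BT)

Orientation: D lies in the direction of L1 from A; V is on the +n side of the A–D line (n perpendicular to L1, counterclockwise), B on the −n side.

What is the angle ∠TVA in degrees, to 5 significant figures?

79.027°

The slot axis is L1's direction at 56.9°, so u = (cos 56.9°, sin 56.9°) = (0.54610, 0.83772) and n = (−sin 56.9°, cos 56.9°) = (-0.83772, 0.54610). A is at the origin and D lies 55.7 along u from A, so D = 55.7·u = (30.418, 46.661). Tangency of A1 to both parallel lines with radius 5.4 puts V and B at A ± 5.4·n: V = (-4.5237, 2.9490), B = (4.5237, -2.9490). Equal radii place J and T the same way about D: J = D + 5.4·n = (25.894, 49.610), T = D − 5.4·n = (34.942, 43.712). Then cos ∠TVA = VT·VA / (|VT||VA|), giving 79.027°.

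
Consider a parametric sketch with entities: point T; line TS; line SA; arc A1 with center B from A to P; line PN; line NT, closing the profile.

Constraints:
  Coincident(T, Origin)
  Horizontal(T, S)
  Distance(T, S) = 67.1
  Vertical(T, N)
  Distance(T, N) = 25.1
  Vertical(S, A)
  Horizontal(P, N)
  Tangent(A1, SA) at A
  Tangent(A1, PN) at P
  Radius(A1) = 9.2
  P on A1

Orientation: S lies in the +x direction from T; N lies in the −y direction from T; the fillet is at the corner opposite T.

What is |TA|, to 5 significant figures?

68.958

The virtual corner opposite T is at (67.100, -25.100). Tangency of A1 to SA means the radius BA is perpendicular to SA and since A1 is tangent to PN there, BP ⟂ PN, with radius 9.2, so the center B sits 9.2 in from both sides at B = (57.900, -15.900). That places the tangent points at A = (67.100, -15.900) on SA and P = (57.900, -25.100) on PN. Then |TA| = |A − T| = 68.958.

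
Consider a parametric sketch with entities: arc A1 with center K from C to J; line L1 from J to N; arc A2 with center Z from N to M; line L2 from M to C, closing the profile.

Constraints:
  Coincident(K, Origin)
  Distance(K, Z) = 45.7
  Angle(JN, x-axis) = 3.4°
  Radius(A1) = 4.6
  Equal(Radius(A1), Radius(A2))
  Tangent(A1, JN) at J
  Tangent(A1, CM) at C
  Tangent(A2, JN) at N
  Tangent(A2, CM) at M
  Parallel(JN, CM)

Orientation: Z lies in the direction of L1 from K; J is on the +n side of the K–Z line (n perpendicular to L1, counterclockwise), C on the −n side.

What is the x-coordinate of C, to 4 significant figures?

0.2728

The slot axis is L1's direction at 3.4°, so u = (cos 3.4°, sin 3.4°) = (0.9982, 0.05931) and n = (−sin 3.4°, cos 3.4°) = (-0.05931, 0.9982). K is at the origin and Z lies 45.7 along u from K, so Z = 45.7·u = (45.62, 2.710). Tangency of A1 to both parallel lines with radius 4.6 puts J and C at K ± 4.6·n: J = (-0.2728, 4.592), C = (0.2728, -4.592). So C.x = 0.2728.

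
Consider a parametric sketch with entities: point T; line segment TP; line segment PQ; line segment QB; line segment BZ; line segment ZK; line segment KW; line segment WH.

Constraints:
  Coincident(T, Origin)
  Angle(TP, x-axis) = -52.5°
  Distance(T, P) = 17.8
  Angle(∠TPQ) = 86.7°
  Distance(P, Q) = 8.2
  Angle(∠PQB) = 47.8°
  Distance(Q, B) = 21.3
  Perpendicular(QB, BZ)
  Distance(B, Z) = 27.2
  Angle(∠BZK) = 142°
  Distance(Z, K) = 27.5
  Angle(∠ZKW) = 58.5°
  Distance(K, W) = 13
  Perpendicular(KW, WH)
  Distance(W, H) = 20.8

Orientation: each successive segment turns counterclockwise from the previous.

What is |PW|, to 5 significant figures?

31.143

T is at the origin; TP runs at -52.5° with length 17.8, so P = (10.836, -14.122). ∠TPQ = 86.7° gives PQ at 40.800° from the x-axis; with |PQ| = 8.2, Q = (17.043, -8.7636). ∠PQB = 47.8° gives QB at 173.00° from the x-axis; with |QB| = 21.3, B = (-4.0979, -6.1678). The perpendicularity gives BZ at right angles to QB, so BZ runs at -97.000°; with |BZ| = 27.2, Z = (-7.4128, -33.165). ∠BZK = 142.0° gives ZK at -59.000° from the x-axis; with |ZK| = 27.5, K = (6.7508, -56.737). ∠ZKW = 58.5° gives KW at 62.500° from the x-axis; with |KW| = 13.0, W = (12.754, -45.206). Then |PW| = |W − P| = 31.143.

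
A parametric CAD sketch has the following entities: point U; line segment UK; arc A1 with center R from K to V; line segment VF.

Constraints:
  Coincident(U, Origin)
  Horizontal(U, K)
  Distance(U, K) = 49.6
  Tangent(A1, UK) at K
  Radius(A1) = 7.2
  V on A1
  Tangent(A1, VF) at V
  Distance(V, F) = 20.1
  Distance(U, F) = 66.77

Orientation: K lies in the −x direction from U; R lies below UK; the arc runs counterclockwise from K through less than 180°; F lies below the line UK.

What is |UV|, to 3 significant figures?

56.8

U is at the origin; U and K share the same y with |UK| = 49.6 and K on the −x side, so K = (-49.6, 0.00). A1 meets UK tangentially, so RK is at right angles to UK, so R = K + (0, -7.2) = (-49.6, -7.20). Since RV ⟂ VF (tangency), |RF| = √(7.2² + 20.1²) = 21.4 regardless of where V sits on A1. So F lies on both circle(U, 66.77) and circle(R, 21.4); the below-UK intersection is F = (-62.1, -24.5). V is the foot of the tangent from F: V = (-56.5, -5.19).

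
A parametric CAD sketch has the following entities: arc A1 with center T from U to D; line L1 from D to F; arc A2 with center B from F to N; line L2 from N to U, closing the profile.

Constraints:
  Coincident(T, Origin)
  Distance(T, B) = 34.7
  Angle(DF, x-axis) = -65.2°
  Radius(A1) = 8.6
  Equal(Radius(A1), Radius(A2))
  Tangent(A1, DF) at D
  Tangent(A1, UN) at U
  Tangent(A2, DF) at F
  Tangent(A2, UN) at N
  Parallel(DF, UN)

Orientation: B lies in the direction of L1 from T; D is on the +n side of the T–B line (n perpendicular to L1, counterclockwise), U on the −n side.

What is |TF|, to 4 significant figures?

35.75

The slot axis is L1's direction at -65.2°, so u = (cos -65.2°, sin -65.2°) = (0.4195, -0.9078) and n = (−sin -65.2°, cos -65.2°) = (0.9078, 0.4195). T is at the origin and B lies 34.7 along u from T, so B = 34.7·u = (14.55, -31.50). Tangency of A1 to both parallel lines with radius 8.6 puts D and U at T ± 8.6·n: D = (7.807, 3.607), U = (-7.807, -3.607). Equal radii place F and N the same way about B: F = B + 8.6·n = (22.36, -27.89), N = B − 8.6·n = (6.748, -35.11). Then |TF| = |F − T| = 35.75.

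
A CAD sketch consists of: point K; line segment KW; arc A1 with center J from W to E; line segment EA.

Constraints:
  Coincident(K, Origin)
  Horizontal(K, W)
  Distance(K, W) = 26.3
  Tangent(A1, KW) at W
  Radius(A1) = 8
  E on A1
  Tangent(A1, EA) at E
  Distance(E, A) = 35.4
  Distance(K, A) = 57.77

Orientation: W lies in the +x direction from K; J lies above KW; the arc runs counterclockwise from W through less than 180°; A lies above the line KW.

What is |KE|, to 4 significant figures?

34.83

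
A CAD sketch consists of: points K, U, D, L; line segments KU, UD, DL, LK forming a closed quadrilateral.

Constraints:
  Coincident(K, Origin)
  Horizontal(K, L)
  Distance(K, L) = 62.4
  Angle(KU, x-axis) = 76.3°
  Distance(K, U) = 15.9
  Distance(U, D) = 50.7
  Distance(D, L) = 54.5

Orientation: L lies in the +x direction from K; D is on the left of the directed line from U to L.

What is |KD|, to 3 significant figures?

64.6

K is at the origin; K and L share the same y with |KL| = 62.4 and L in +x, so L = (62.4, 0). KU runs at 76.3° with |KU| = 15.9, so U = (3.77, 15.4). D is determined by |UD| = 50.7 and |DL| = 54.5 together: it lies at the intersection of circle(U, 50.7) and circle(L, 54.5). With |UL| = 60.6, the foot of the radical line on UL is 27.0 from U and the perpendicular offset is √(50.7² − 27.0²) = 42.9. Taking the left-of-UL solution: D = (40.8, 50.0).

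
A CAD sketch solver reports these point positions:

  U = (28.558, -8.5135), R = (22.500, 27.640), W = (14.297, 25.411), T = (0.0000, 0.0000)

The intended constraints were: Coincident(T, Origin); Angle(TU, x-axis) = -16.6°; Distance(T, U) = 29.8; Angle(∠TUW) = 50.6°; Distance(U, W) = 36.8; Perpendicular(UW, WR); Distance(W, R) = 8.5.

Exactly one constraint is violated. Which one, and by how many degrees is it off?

Perpendicular(UW, WR) — off by 7.60°.

T = (0.00, 0.00) ✓; TU at -16.60° ✓; |TU| = 29.80 ✓; ∠TUW = 50.60° ✓; |UW| = 36.80 ✓; ∠(UW, WR) = 97.60° ✗; |WR| = 8.500 ✓.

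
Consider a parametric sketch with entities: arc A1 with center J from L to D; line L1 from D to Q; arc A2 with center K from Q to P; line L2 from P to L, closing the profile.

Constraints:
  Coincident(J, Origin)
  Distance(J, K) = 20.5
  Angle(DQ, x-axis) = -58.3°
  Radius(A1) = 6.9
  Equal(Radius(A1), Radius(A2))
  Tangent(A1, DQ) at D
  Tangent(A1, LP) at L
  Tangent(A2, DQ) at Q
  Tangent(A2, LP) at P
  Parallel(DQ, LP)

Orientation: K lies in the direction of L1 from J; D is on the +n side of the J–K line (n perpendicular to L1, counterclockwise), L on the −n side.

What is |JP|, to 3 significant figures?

21.6

The slot axis is L1's direction at -58.3°, so u = (cos -58.3°, sin -58.3°) = (0.525, -0.851) and n = (−sin -58.3°, cos -58.3°) = (0.851, 0.525). J is at the origin and K lies 20.5 along u from J, so K = 20.5·u = (10.8, -17.4). Tangency of A1 to both parallel lines with radius 6.9 puts D and L at J ± 6.9·n: D = (5.87, 3.63), L = (-5.87, -3.63). Equal radii place Q and P the same way about K: Q = K + 6.9·n = (16.6, -13.8), P = K − 6.9·n = (4.90, -21.1). Then |JP| = |P − J| = 21.6.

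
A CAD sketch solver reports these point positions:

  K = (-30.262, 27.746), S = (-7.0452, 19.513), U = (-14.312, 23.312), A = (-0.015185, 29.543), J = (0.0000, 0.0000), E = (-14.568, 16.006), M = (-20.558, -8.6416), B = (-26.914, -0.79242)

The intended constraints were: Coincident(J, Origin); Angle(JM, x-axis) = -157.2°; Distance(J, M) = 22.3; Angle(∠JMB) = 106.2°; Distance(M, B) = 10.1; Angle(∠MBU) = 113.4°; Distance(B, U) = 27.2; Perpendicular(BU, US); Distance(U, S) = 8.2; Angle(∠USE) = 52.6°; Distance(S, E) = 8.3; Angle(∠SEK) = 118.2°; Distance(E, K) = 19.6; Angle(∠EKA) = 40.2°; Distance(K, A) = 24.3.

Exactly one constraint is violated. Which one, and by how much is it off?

Distance(K, A) = 24.3 — off by 6.00.

J = (0.00, 0.00) ✓; JM at -157.2° ✓; |JM| = 22.30 ✓; ∠JMB = 106.2° ✓; |MB| = 10.10 ✓; ∠MBU = 113.4° ✓; |BU| = 27.20 ✓; ∠(BU, US) = 90.00° ✓; |US| = 8.200 ✓; ∠USE = 52.59° ✓; |SE| = 8.300 ✓; ∠SEK = 118.2° ✓; |EK| = 19.60 ✓; ∠EKA = 40.20° ✓; |KA| = 30.30 ✗.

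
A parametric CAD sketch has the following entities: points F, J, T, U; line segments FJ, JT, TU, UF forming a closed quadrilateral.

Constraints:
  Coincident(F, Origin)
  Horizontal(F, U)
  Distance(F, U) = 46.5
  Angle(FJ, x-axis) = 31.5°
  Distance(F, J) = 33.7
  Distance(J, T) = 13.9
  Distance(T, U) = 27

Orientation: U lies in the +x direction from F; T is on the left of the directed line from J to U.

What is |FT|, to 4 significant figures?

47.54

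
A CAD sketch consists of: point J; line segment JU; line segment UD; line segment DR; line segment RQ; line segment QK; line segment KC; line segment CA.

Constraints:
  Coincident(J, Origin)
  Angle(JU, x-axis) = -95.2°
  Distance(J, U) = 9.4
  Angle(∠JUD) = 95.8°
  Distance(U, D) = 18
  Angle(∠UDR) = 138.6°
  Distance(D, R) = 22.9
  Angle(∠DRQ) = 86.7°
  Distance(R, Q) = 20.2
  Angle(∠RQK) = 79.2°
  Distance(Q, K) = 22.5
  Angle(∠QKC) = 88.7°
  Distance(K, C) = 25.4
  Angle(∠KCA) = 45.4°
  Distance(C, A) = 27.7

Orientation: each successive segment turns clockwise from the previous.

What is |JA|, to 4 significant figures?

29.04

J is at the origin; JU runs at -95.2° with length 9.4, so U = (-0.8519, -9.361). ∠JUD = 95.8° gives UD at -179.4° from the x-axis; with |UD| = 18.0, D = (-18.85, -9.550). ∠UDR = 138.6° gives DR at 139.2° from the x-axis; with |DR| = 22.9, R = (-36.19, 5.414). ∠DRQ = 86.7° gives RQ at 45.90° from the x-axis; with |RQ| = 20.2, Q = (-22.13, 19.92). ∠RQK = 79.2° gives QK at -54.90° from the x-axis; with |QK| = 22.5, K = (-9.191, 1.511). ∠QKC = 88.7° gives KC at -146.2° from the x-axis; with |KC| = 25.4, C = (-30.30, -12.62). ∠KCA = 45.4° gives CA at 79.20° from the x-axis; with |CA| = 27.7, A = (-25.11, 14.59). Then |JA| = |A − J| = 29.04.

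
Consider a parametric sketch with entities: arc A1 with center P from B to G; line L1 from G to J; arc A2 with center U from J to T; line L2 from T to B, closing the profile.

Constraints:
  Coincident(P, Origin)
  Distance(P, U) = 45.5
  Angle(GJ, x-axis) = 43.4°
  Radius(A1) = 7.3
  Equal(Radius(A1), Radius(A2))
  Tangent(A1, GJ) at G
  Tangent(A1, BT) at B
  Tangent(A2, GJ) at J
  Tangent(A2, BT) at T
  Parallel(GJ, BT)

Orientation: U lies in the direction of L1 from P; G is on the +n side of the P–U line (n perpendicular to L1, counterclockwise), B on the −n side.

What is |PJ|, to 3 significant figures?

46.1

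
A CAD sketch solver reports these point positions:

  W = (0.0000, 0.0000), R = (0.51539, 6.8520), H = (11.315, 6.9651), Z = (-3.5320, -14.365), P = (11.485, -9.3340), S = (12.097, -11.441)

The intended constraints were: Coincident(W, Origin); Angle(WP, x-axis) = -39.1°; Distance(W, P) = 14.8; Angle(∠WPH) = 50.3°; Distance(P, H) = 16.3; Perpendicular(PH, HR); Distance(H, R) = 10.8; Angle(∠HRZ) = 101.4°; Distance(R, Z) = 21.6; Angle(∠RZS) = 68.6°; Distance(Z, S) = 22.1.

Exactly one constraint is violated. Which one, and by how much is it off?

Distance(Z, S) = 22.1 — off by 6.20.

W = (0.00, 0.00) ✓; WP at -39.10° ✓; |WP| = 14.80 ✓; ∠WPH = 50.30° ✓; |PH| = 16.30 ✓; ∠(PH, HR) = 90.00° ✓; |HR| = 10.80 ✓; ∠HRZ = 101.4° ✓; |RZ| = 21.60 ✓; ∠RZS = 68.60° ✓; |ZS| = 15.90 ✗.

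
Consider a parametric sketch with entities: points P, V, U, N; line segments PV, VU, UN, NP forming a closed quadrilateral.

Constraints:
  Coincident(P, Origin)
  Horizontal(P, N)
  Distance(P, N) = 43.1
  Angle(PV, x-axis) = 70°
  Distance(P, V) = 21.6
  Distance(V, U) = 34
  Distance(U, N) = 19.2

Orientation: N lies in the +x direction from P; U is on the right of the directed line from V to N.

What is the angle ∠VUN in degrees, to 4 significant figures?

97.16°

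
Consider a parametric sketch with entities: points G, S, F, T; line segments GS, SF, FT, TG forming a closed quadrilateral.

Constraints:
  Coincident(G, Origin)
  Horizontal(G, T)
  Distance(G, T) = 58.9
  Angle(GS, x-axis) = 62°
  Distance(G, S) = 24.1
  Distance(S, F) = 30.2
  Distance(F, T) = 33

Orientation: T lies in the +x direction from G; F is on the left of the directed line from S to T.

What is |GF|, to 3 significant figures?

49.3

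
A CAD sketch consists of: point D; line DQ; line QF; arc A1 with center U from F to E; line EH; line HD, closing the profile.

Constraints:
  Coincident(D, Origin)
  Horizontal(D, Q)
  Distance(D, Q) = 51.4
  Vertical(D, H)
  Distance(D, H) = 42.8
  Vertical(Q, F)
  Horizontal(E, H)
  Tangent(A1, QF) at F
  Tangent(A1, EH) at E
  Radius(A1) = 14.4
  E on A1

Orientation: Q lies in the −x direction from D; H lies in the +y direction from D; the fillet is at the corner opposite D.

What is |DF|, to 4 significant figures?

58.72

D is at the origin; D and Q share the same y with |DQ| = 51.4 and Q on the −x side, so Q = (-51.40, 0.000). DH is vertical with |DH| = 42.8 and H on the +y side, so H = (0.000, 42.80). The virtual corner opposite D is at (-51.40, 42.80). Tangency of A1 to QF means the radius UF is perpendicular to QF and tangency of A1 to EH means the radius UE is perpendicular to EH, with radius 14.4, so the center U sits 14.4 in from both sides at U = (-37.00, 28.40). That places the tangent points at F = (-51.40, 28.40) on QF and E = (-37.00, 42.80) on EH. Then |DF| = |F − D| = 58.72.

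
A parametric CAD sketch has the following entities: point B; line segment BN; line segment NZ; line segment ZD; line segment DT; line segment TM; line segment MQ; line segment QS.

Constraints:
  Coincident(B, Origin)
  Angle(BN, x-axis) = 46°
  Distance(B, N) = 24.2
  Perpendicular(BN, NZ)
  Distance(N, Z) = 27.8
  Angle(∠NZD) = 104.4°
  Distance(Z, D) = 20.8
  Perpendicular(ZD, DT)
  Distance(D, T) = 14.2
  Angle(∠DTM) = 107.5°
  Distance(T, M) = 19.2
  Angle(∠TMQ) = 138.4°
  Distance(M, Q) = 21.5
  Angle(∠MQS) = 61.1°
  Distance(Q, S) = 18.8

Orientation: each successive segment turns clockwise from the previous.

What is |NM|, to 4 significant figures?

11.69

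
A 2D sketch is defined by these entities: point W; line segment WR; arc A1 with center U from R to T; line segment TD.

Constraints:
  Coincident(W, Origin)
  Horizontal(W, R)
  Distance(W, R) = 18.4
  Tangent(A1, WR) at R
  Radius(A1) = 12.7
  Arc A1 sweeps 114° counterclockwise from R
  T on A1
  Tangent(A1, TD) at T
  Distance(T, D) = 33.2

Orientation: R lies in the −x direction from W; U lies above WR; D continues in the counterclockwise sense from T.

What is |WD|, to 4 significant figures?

52.30

On A1, R sits at bearing -90° from U; a 114° counterclockwise sweep puts T at bearing 24°, so T = U + 12.7·(cos 24°, sin 24°) = (-6.798, 17.87). The tangent condition forces UT to be normal to TD, so TD runs along (−sin 24°, cos 24°); with |TD| = 33.2, D = (-20.30, 48.20). Then |WD| = |D − W| = 52.30.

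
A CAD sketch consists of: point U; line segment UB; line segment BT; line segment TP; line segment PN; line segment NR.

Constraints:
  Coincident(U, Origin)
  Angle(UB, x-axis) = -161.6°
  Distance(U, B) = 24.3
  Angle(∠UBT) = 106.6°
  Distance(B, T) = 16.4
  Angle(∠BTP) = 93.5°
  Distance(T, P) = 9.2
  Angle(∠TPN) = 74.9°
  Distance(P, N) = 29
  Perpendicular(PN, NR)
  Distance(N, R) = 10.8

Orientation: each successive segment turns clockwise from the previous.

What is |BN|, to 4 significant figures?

11.93

∠BTP = 93.5° gives TP at 38.50° from the x-axis; with |TP| = 9.2, P = (-25.26, 11.49). ∠TPN = 74.9° gives PN at -66.60° from the x-axis; with |PN| = 29.0, N = (-13.75, -15.12). Then |BN| = |N − B| = 11.93.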